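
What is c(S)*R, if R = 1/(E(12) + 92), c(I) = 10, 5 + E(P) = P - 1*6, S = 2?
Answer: 10/93 ≈ 0.10753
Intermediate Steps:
E(P) = -11 + P (E(P) = -5 + (P - 1*6) = -5 + (P - 6) = -5 + (-6 + P) = -11 + P)
R = 1/93 (R = 1/((-11 + 12) + 92) = 1/(1 + 92) = 1/93 ≈ 0.010753)
c(S)*R = 10*(1/93) = 10/93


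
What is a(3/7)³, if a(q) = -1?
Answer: -1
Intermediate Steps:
a(3/7)³ = (-1)³ = -1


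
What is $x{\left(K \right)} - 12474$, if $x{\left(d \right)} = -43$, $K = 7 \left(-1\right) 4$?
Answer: $-12517$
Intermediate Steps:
$K = -28$ ($K = \left(-7\right) 4 = -28$)
$x{\left(K \right)} - 12474 = -43 - 12474 = -12517$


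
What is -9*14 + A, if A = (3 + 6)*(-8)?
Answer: -198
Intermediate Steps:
A = -72 (A = 9*(-8) = -72)
-9*14 + A = -9*14 - 72 = -126 - 72 = -198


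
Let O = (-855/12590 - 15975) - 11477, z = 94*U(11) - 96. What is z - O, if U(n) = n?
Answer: 71486191/2518 ≈ 28390.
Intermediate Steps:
z = 938 (z = 94*11 - 96 = 1034 - 96 = 938)
O = -69124307/2518 (O = (-855*1/12590 - 15975) - 11477 = (-171/2518 - 15975) - 11477 = -40225221/2518 - 11477 = -69124307/2518 ≈ -27452.)
z - O = 938 - 1*(-69124307/2518) = 938 + 69124307/2518 = 71486191/2518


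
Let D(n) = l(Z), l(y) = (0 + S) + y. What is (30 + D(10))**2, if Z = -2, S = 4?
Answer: 1024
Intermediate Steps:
l(y) = 4 + y (l(y) = (0 + 4) + y = 4 + y)
D(n) = 2 (D(n) = 4 - 2 = 2)
(30 + D(10))**2 = (30 + 2)**2 = 32**2 = 1024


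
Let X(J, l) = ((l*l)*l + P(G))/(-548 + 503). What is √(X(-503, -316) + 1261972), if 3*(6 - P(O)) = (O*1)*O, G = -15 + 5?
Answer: √159017874/9 ≈ 1401.1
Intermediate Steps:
G = -10
P(O) = 6 - O²/3 (P(O) = 6 - O*1*O/3 = 6 - O*O/3 = 6 - O²/3)
X(J, l) = 82/135 - l³/45 (X(J, l) = ((l*l)*l + (6 - ⅓*(-10)²))/(-548 + 503) = (l²*l + (6 - ⅓*100))/(-45) = (l³ + (6 - 100/3))*(-1/45) = (l³ - 82/3)*(-1/45) = (-82/3 + l³)*(-1/45) = 82/135 - l³/45)
√(X(-503, -316) + 1261972) = √((82/135 - 1/45*(-316)³) + 1261972) = √((82/135 - 1/45*(-31554496)) + 1261972) = √((82/135 + 31554496/45) + 1261972) = √(18932714/27 + 1261972) = √(53005958/27) = √159017874/9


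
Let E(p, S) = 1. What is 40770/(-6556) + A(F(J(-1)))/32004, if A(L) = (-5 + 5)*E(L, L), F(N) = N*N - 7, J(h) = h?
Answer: -20385/3278 ≈ -6.2187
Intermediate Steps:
F(N) = -7 + N² (F(N) = N² - 7 = -7 + N²)
A(L) = 0 (A(L) = (-5 + 5)*1 = 0*1 = 0)
40770/(-6556) + A(F(J(-1)))/32004 = 40770/(-6556) + 0/32004 = 40770*(-1/6556) + 0*(1/32004) = -20385/3278 + 0 = -20385/3278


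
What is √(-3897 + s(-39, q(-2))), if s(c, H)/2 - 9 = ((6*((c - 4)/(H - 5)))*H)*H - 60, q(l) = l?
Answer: 3*I*√20167/7 ≈ 60.862*I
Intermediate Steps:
s(c, H) = -102 + 12*H²*(-4 + c)/(-5 + H) (s(c, H) = 18 + 2*(((6*((c - 4)/(H - 5)))*H)*H - 60) = 18 + 2*(((6*((-4 + c)/(-5 + H)))*H)*H - 60) = 18 + 2*(((6*(-4 + c)/(-5 + H))*H)*H - 60) = 18 + 2*((6*H*(-4 + c)/(-5 + H))*H - 60) = 18 + 2*(6*H²*(-4 + c)/(-5 + H) - 60) = 18 + 2*(-60 + 6*H²*(-4 + c)/(-5 + H)) = 18 + (-120 + 12*H²*(-4 + c)/(-5 + H)) = -102 + 12*H²*(-4 + c)/(-5 + H))
√(-3897 + s(-39, q(-2))) = √(-3897 + 6*(85 - 17*(-2) - 8*(-2)² + 2*(-39)*(-2)²)/(-5 - 2)) = √(-3897 + 6*(85 + 34 - 8*4 + 2*(-39)*4)/(-7)) = √(-3897 + 6*(-⅐)*(85 + 34 - 32 - 312)) = √(-3897 + 6*(-⅐)*(-225)) = √(-3897 + 1350/7) = √(-25929/7) = 3*I*√20167/7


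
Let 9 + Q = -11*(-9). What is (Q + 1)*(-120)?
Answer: -10920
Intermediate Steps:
Q = 90 (Q = -9 - 11*(-9) = -9 + 99 = 90)
(Q + 1)*(-120) = (90 + 1)*(-120) = 91*(-120) = -10920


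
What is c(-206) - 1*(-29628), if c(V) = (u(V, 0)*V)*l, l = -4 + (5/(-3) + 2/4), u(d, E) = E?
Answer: 29628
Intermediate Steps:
l = -31/6 (l = -4 + (5*(-1/3) + 2*(1/4)) = -4 + (-5/3 + 1/2) = -4 - 7/6 = -31/6 ≈ -5.1667)
c(V) = 0 (c(V) = (0*V)*(-31/6) = 0*(-31/6) = 0)
c(-206) - 1*(-29628) = 0 - 1*(-29628) = 0 + 29628 = 29628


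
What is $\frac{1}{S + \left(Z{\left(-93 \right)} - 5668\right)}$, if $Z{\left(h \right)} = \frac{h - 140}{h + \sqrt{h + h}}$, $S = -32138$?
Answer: $- \frac{333994341}{12626170891921} - \frac{233 i \sqrt{186}}{12626170891921} \approx -2.6453 \cdot 10^{-5} - 2.5168 \cdot 10^{-10} i$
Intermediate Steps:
$Z{\left(h \right)} = \frac{-140 + h}{h + \sqrt{2} \sqrt{h}}$ ($Z{\left(h \right)} = \frac{-140 + h}{h + \sqrt{2 h}} = \frac{-140 + h}{h + \sqrt{2} \sqrt{h}}$)
$\frac{1}{S + \left(Z{\left(-93 \right)} - 5668\right)} = \frac{1}{-32138 + \left(\frac{-140 - 93}{-93 + \sqrt{2} \sqrt{-93}} - 5668\right)} = \frac{1}{-32138 - \left(5668 - \frac{1}{-93 + \sqrt{2} i \sqrt{93}} \left(-233\right)\right)} = \frac{1}{-32138 - \left(5668 - \frac{1}{-93 + i \sqrt{186}} \left(-233\right)\right)} = \frac{1}{-32138 - \left(5668 + \frac{233}{-93 + i \sqrt{186}}\right)} = \frac{1}{-37806 - \frac{233}{-93 + i \sqrt{186}}}$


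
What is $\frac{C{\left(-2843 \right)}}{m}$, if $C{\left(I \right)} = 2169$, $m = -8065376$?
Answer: $- \frac{2169}{8065376} \approx -0.00026893$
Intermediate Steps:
$\frac{C{\left(-2843 \right)}}{m} = \frac{2169}{-8065376} = 2169 \left(- \frac{1}{8065376}\right) = - \frac{2169}{8065376}$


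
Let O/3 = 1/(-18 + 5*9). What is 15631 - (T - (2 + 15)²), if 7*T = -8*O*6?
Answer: 334336/21 ≈ 15921.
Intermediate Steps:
O = ⅑ (O = 3/(-18 + 5*9) = 3/(-18 + 45) = 3/27 = 3*(1/27) = ⅑ ≈ 0.11111)
T = -16/21 (T = (-8*⅑*6)/7 = (-8/9*6)/7 = (⅐)*(-16/3) = -16/21 ≈ -0.76190)
15631 - (T - (2 + 15)²) = 15631 - (-16/21 - (2 + 15)²) = 15631 - (-16/21 - 1*17²) = 15631 - (-16/21 - 1*289) = 15631 - (-16/21 - 289) = 15631 - 1*(-6085/21) = 15631 + 6085/21 = 334336/21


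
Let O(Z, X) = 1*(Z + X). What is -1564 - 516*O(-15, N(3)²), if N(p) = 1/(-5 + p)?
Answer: 6047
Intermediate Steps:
O(Z, X) = X + Z (O(Z, X) = 1*(X + Z) = X + Z)
-1564 - 516*O(-15, N(3)²) = -1564 - 516*((1/(-5 + 3))² - 15) = -1564 - 516*((1/(-2))² - 15) = -1564 - 516*((-½)² - 15) = -1564 - 516*(¼ - 15) = -1564 - 516*(-59/4) = -1564 + 7611 = 6047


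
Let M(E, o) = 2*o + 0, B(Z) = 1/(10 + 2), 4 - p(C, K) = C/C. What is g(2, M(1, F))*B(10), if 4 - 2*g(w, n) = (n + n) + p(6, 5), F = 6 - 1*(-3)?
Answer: -35/24 ≈ -1.4583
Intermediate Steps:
p(C, K) = 3 (p(C, K) = 4 - C/C = 4 - 1*1 = 4 - 1 = 3)
B(Z) = 1/12
F = 9 (F = 6 + 3 = 9)
M(E, o) = 2*o
g(w, n) = ½ - n (g(w, n) = 2 - ((n + n) + 3)/2 = 2 - (2*n + 3)/2 = 2 - (3 + 2*n)/2 = 2 + (-3/2 - n) = ½ - n)
g(2, M(1, F))*B(10) = (½ - 2*9)*(1/12) = (½ - 1*18)*(1/12) = (½ - 18)*(1/12) = -35/2*1/12 = -35/24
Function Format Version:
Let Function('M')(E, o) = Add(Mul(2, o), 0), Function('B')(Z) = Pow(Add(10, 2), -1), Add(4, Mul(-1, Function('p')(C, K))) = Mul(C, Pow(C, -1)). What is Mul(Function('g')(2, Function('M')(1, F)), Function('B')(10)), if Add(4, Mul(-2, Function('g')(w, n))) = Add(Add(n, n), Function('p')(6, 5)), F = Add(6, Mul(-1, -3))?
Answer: Rational(-35, 24) ≈ -1.4583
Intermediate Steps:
Function('p')(C, K) = 3 (Function('p')(C, K) = Add(4, Mul(-1, Mul(C, Pow(C, -1)))) = Add(4, Mul(-1, 1)) = Add(4, -1) = 3)
Function('B')(Z) = Rational(1, 12) (Function('B')(Z) = Pow(12, -1) = Rational(1, 12))
F = 9 (F = Add(6, 3) = 9)
Function('M')(E, o) = Mul(2, o)
Function('g')(w, n) = Add(Rational(1, 2), Mul(-1, n)) (Function('g')(w, n) = Add(2, Mul(Rational(-1, 2), Add(Add(n, n), 3))) = Add(2, Mul(Rational(-1, 2), Add(Mul(2, n), 3))) = Add(2, Mul(Rational(-1, 2), Add(3, Mul(2, n)))) = Add(2, Add(Rational(-3, 2), Mul(-1, n))) = Add(Rational(1, 2), Mul(-1, n)))
Mul(Function('g')(2, Function('M')(1, F)), Function('B')(10)) = Mul(Add(Rational(1, 2), Mul(-1, Mul(2, 9))), Rational(1, 12)) = Mul(Add(Rational(1, 2), Mul(-1, 18)), Rational(1, 12)) = Mul(Add(Rational(1, 2), -18), Rational(1, 12)) = Mul(Rational(-35, 2), Rational(1, 12)) = Rational(-35, 24)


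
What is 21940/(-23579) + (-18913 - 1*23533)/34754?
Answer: -881668497/409732283 ≈ -2.1518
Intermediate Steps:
21940/(-23579) + (-18913 - 1*23533)/34754 = 21940*(-1/23579) + (-18913 - 23533)*(1/34754) = -21940/23579 - 42446*1/34754 = -21940/23579 - 21223/17377 = -881668497/409732283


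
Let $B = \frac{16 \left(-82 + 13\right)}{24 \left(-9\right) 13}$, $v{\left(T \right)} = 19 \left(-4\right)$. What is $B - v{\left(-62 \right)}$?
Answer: $\frac{8938}{117} \approx 76.393$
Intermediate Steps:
$v{\left(T \right)} = -76$
$B = \frac{46}{117}$ ($B = \frac{16 \left(-69\right)}{\left(-216\right) 13} = - \frac{1104}{-2808} = \left(-1104\right) \left(- \frac{1}{2808}\right) = \frac{46}{117} \approx 0.39316$)
$B - v{\left(-62 \right)} = \frac{46}{117} - -76 = \frac{46}{117} + 76 = \frac{8938}{117}$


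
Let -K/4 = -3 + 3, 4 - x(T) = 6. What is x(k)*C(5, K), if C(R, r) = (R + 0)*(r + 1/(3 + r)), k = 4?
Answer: -10/3 ≈ -3.3333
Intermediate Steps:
x(T) = -2 (x(T) = 4 - 1*6 = 4 - 6 = -2)
K = 0 (K = -4*(-3 + 3) = -4*0 = 0)
C(R, r) = R*(r + 1/(3 + r))
x(k)*C(5, K) = -10*(1 + 0² + 3*0)/(3 + 0) = -10*(1 + 0 + 0)/3 = -10/3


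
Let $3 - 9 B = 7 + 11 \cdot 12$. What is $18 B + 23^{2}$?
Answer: $257$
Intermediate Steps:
$B = - \frac{136}{9}$ ($B = \frac{1}{3} - \frac{7 + 11 \cdot 12}{9} = \frac{1}{3} - \frac{7 + 132}{9} = \frac{1}{3} - \frac{139}{9} = - \frac{136}{9} \approx -15.111$)
$18 B + 23^{2} = 18 \left(- \frac{136}{9}\right) + 23^{2} = -272 + 529 = 257$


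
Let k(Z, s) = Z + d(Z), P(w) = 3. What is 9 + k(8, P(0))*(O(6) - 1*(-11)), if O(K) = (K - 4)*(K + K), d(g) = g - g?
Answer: 289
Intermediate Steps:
d(g) = 0
O(K) = 2*K*(-4 + K) (O(K) = (-4 + K)*(2*K) = 2*K*(-4 + K))
k(Z, s) = Z (k(Z, s) = Z + 0 = Z)
9 + k(8, P(0))*(O(6) - 1*(-11)) = 9 + 8*(2*6*(-4 + 6) - 1*(-11)) = 9 + 8*(2*6*2 + 11) = 9 + 8*(24 + 11) = 9 + 8*35 = 9 + 280 = 289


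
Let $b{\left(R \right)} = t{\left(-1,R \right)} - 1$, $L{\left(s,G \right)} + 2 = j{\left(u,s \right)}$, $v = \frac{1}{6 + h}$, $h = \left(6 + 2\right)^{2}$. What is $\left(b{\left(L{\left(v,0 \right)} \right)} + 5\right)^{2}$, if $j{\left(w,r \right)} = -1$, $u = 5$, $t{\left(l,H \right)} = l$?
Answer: $9$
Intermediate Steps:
$h = 64$ ($h = 8^{2} = 64$)
$v = \frac{1}{70}$ ($v = \frac{1}{6 + 64} = \frac{1}{70} \approx 0.014286$)
$L{\left(s,G \right)} = -3$ ($L{\left(s,G \right)} = -2 - 1 = -3$)
$b{\left(R \right)} = -2$ ($b{\left(R \right)} = -1 - 1 = -2$)
$\left(b{\left(L{\left(v,0 \right)} \right)} + 5\right)^{2} = \left(-2 + 5\right)^{2} = 3^{2} = 9$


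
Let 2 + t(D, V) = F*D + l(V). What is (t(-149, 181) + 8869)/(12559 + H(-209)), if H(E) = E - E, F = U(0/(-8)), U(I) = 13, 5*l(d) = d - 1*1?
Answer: 6966/12559 ≈ 0.55466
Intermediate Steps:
l(d) = -1/5 + d/5 (l(d) = (d - 1*1)/5 = (d - 1)/5 = (-1 + d)/5 = -1/5 + d/5)
F = 13
H(E) = 0
t(D, V) = -11/5 + 13*D + V/5 (t(D, V) = -2 + (13*D + (-1/5 + V/5)) = -2 + (-1/5 + 13*D + V/5) = -11/5 + 13*D + V/5)
(t(-149, 181) + 8869)/(12559 + H(-209)) = ((-11/5 + 13*(-149) + (1/5)*181) + 8869)/(12559 + 0) = ((-11/5 - 1937 + 181/5) + 8869)/12559 = (-1903 + 8869)*(1/12559) = 6966*(1/12559) = 6966/12559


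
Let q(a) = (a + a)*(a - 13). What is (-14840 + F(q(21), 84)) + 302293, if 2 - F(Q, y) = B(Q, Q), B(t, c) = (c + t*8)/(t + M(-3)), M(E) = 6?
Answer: 5461477/19 ≈ 2.8745e+5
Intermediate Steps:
q(a) = 2*a*(-13 + a) (q(a) = (2*a)*(-13 + a) = 2*a*(-13 + a))
B(t, c) = (c + 8*t)/(6 + t) (B(t, c) = (c + t*8)/(t + 6) = (c + 8*t)/(6 + t))
F(Q, y) = 2 - 9*Q/(6 + Q) (F(Q, y) = 2 - (Q + 8*Q)/(6 + Q) = 2 - 9*Q/(6 + Q))
(-14840 + F(q(21), 84)) + 302293 = (-14840 + (12 - 14*21*(-13 + 21))/(6 + 2*21*(-13 + 21))) + 302293 = (-14840 + (12 - 14*21*8)/(6 + 2*21*8)) + 302293 = (-14840 + (12 - 7*336)/(6 + 336)) + 302293 = (-14840 + (12 - 2352)/342) + 302293 = (-14840 + (1/342)*(-2340)) + 302293 = (-14840 - 130/19) + 302293 = -282090/19 + 302293 = 5461477/19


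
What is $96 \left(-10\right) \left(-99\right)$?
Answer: $95040$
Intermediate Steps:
$96 \left(-10\right) \left(-99\right) = \left(-960\right) \left(-99\right) = 95040$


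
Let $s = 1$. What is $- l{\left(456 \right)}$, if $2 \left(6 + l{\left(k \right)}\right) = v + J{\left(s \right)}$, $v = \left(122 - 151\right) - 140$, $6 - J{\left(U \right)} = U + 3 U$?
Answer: $\frac{179}{2} \approx 89.5$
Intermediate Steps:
$J{\left(U \right)} = 6 - 4 U$ ($J{\left(U \right)} = 6 - \left(U + 3 U\right) = 6 - 4 U$)
$v = -169$ ($v = -29 - 140 = -169$)
$l{\left(k \right)} = - \frac{179}{2}$ ($l{\left(k \right)} = -6 + \frac{-169 + \left(6 - 4\right)}{2} = -6 + \frac{-169 + 2}{2} = -6 + \frac{1}{2} \left(-167\right) = -6 - \frac{167}{2} = - \frac{179}{2}$)
$- l{\left(456 \right)} = \left(-1\right) \left(- \frac{179}{2}\right) = \frac{179}{2}$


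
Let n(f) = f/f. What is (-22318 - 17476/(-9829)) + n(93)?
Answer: -219336317/9829 ≈ -22315.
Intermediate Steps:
n(f) = 1
(-22318 - 17476/(-9829)) + n(93) = (-22318 - 17476/(-9829)) + 1 = (-22318 - 17476*(-1/9829)) + 1 = (-22318 + 17476/9829) + 1 = -219346146/9829 + 1 = -219336317/9829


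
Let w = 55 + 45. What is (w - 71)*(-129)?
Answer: -3741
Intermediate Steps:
w = 100
(w - 71)*(-129) = (100 - 71)*(-129) = 29*(-129) = -3741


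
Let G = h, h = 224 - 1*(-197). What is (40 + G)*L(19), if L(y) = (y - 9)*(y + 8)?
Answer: 124470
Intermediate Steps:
L(y) = (-9 + y)*(8 + y)
h = 421 (h = 224 + 197 = 421)
G = 421
(40 + G)*L(19) = (40 + 421)*(-72 + 19**2 - 1*19) = 461*(-72 + 361 - 19) = 461*270 = 124470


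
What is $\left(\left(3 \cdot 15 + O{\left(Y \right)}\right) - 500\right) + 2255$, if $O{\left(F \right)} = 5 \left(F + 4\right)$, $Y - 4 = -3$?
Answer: $1825$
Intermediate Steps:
$Y = 1$ ($Y = 4 - 3 = 1$)
$O{\left(F \right)} = 20 + 5 F$ ($O{\left(F \right)} = 5 \left(4 + F\right) = 20 + 5 F$)
$\left(\left(3 \cdot 15 + O{\left(Y \right)}\right) - 500\right) + 2255 = \left(\left(3 \cdot 15 + \left(20 + 5 \cdot 1\right)\right) - 500\right) + 2255 = \left(\left(45 + \left(20 + 5\right)\right) - 500\right) + 2255 = \left(\left(45 + 25\right) - 500\right) + 2255 = \left(70 - 500\right) + 2255 = -430 + 2255 = 1825$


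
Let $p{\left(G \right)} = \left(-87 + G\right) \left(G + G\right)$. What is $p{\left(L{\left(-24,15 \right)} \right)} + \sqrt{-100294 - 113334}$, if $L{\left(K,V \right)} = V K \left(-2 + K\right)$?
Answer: $173590560 + 2 i \sqrt{53407} \approx 1.7359 \cdot 10^{8} + 462.2 i$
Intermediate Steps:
$L{\left(K,V \right)} = K V \left(-2 + K\right)$
$p{\left(G \right)} = 2 G \left(-87 + G\right)$ ($p{\left(G \right)} = \left(-87 + G\right) 2 G = 2 G \left(-87 + G\right)$)
$p{\left(L{\left(-24,15 \right)} \right)} + \sqrt{-100294 - 113334} = 2 \left(\left(-24\right) 15 \left(-2 - 24\right)\right) \left(-87 - 360 \left(-2 - 24\right)\right) + \sqrt{-100294 - 113334} = 2 \left(\left(-24\right) 15 \left(-26\right)\right) \left(-87 - 360 \left(-26\right)\right) + \sqrt{-213628} = 2 \cdot 9360 \left(-87 + 9360\right) + 2 i \sqrt{53407} = 2 \cdot 9360 \cdot 9273 + 2 i \sqrt{53407} = 173590560 + 2 i \sqrt{53407}$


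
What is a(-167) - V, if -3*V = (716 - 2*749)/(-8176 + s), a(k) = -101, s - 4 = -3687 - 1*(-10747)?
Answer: -168077/1668 ≈ -100.77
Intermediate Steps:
s = 7064 (s = 4 + (-3687 - 1*(-10747)) = 4 + (-3687 + 10747) = 4 + 7060 = 7064)
V = -391/1668 (V = -(716 - 2*749)/(3*(-8176 + 7064)) = -(716 - 1498)/(3*(-1112)) = -(-782)*(-1)/(3*1112) = -1/3*391/556 = -391/1668 ≈ -0.23441)
a(-167) - V = -101 - 1*(-391/1668) = -101 + 391/1668 = -168077/1668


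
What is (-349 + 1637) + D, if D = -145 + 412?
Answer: 1555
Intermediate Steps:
D = 267
(-349 + 1637) + D = (-349 + 1637) + 267 = 1288 + 267 = 1555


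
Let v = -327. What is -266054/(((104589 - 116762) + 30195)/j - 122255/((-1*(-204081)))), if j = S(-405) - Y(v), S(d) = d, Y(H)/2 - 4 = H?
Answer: -13085472496134/3648484327 ≈ -3586.6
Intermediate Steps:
Y(H) = 8 + 2*H
j = 241 (j = -405 - (8 + 2*(-327)) = -405 - (8 - 654) = -405 - 1*(-646) = -405 + 646 = 241)
-266054/(((104589 - 116762) + 30195)/j - 122255/((-1*(-204081)))) = -266054/(((104589 - 116762) + 30195)/241 - 122255/((-1*(-204081)))) = -266054/((-12173 + 30195)*(1/241) - 122255/204081) = -266054/(18022*(1/241) - 122255*1/204081) = -266054/(18022/241 - 122255/204081) = -266054/3648484327/49183521 = -266054*49183521/3648484327 = -13085472496134/3648484327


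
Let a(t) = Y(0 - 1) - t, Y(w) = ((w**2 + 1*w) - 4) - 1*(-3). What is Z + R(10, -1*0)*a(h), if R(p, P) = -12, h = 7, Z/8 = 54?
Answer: 528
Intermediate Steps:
Z = 432 (Z = 8*54 = 432)
Y(w) = -1 + w + w**2 (Y(w) = ((w**2 + w) - 4) + 3 = ((w + w**2) - 4) + 3 = (-4 + w + w**2) + 3 = -1 + w + w**2)
a(t) = -1 - t (a(t) = (-1 + (0 - 1) + (0 - 1)**2) - t = (-1 - 1 + (-1)**2) - t = (-1 - 1 + 1) - t = -1 - t)
Z + R(10, -1*0)*a(h) = 432 - 12*(-1 - 1*7) = 432 - 12*(-1 - 7) = 432 - 12*(-8) = 432 + 96 = 528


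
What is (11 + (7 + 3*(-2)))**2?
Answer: 144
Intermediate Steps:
(11 + (7 + 3*(-2)))**2 = (11 + (7 - 6))**2 = (11 + 1)**2 = 12**2 = 144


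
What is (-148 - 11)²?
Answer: 25281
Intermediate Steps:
(-148 - 11)² = (-159)² = 25281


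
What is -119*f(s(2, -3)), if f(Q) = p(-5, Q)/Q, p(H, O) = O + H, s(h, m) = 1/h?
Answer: 1071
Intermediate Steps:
p(H, O) = H + O
f(Q) = (-5 + Q)/Q
-119*f(s(2, -3)) = -119*(-5 + 1/2)/(1/2) = -119*(-5 + ½)/½ = -238*(-9)/2 = -119*(-9) = 1071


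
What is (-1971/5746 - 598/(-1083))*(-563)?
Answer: -732752945/6222918 ≈ -117.75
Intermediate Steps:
(-1971/5746 - 598/(-1083))*(-563) = (-1971*1/5746 - 598*(-1/1083))*(-563) = (-1971/5746 + 598/1083)*(-563) = (1301515/6222918)*(-563) = -732752945/6222918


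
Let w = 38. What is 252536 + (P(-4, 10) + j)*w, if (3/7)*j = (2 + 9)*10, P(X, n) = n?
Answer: 788008/3 ≈ 2.6267e+5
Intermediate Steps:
j = 770/3 (j = 7*((2 + 9)*10)/3 = 7*(11*10)/3 = (7/3)*110 = 770/3 ≈ 256.67)
252536 + (P(-4, 10) + j)*w = 252536 + (10 + 770/3)*38 = 252536 + (800/3)*38 = 252536 + 30400/3 = 788008/3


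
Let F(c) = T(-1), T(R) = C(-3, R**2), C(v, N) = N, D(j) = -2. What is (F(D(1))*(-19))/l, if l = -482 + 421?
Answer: 19/61 ≈ 0.31148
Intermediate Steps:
T(R) = R**2
F(c) = 1 (F(c) = (-1)**2 = 1)
l = -61
(F(D(1))*(-19))/l = (1*(-19))/(-61) = -19*(-1/61) = 19/61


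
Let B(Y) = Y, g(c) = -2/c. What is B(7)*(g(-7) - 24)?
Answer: -166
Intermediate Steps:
B(7)*(g(-7) - 24) = 7*(-2/(-7) - 24) = 7*(-2*(-1/7) - 24) = 7*(2/7 - 24) = 7*(-166/7) = -166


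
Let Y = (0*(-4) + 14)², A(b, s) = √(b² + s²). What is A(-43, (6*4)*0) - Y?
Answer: -153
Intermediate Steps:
Y = 196 (Y = (0 + 14)² = 14² = 196)
A(-43, (6*4)*0) - Y = √((-43)² + ((6*4)*0)²) - 1*196 = √(1849 + (24*0)²) - 196 = √(1849 + 0²) - 196 = √(1849 + 0) - 196 = √1849 - 196 = 43 - 196 = -153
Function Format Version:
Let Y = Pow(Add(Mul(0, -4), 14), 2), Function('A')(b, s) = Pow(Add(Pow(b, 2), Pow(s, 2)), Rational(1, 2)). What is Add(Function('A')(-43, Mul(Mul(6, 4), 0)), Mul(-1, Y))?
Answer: -153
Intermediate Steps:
Y = 196 (Y = Pow(Add(0, 14), 2) = Pow(14, 2) = 196)
Add(Function('A')(-43, Mul(Mul(6, 4), 0)), Mul(-1, Y)) = Add(Pow(Add(Pow(-43, 2), Pow(Mul(Mul(6, 4), 0), 2)), Rational(1, 2)), Mul(-1, 196)) = Add(Pow(Add(1849, Pow(Mul(24, 0), 2)), Rational(1, 2)), -196) = Add(Pow(Add(1849, Pow(0, 2)), Rational(1, 2)), -196) = Add(Pow(Add(1849, 0), Rational(1, 2)), -196) = Add(Pow(1849, Rational(1, 2)), -196) = Add(43, -196) = -153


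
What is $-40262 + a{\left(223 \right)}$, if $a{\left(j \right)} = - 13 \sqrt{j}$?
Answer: $-40262 - 13 \sqrt{223} \approx -40456.0$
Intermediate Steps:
$-40262 + a{\left(223 \right)} = -40262 - 13 \sqrt{223}$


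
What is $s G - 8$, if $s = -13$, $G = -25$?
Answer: $317$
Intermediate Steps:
$s G - 8 = \left(-13\right) \left(-25\right) - 8 = 325 - 8 = 317$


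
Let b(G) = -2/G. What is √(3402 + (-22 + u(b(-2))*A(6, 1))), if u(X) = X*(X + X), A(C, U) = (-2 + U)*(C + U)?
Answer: 3*√374 ≈ 58.017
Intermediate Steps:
u(X) = 2*X² (u(X) = X*(2*X) = 2*X²)
√(3402 + (-22 + u(b(-2))*A(6, 1))) = √(3402 + (-22 + (2*(-2/(-2))²)*(1² - 2*6 - 2*1 + 6*1))) = √(3402 + (-22 + (2*(-2*(-½))²)*(1 - 12 - 2 + 6))) = √(3402 + (-22 + (2*1²)*(-7))) = √(3402 + (-22 + (2*1)*(-7))) = √(3402 + (-22 + 2*(-7))) = √(3402 + (-22 - 14)) = √(3402 - 36) = √3366 = 3*√374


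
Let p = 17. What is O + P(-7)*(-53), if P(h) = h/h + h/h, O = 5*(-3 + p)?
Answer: -36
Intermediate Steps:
O = 70 (O = 5*(-3 + 17) = 5*14 = 70)
P(h) = 2 (P(h) = 1 + 1 = 2)
O + P(-7)*(-53) = 70 + 2*(-53) = 70 - 106 = -36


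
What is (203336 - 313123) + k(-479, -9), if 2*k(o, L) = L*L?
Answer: -219493/2 ≈ -1.0975e+5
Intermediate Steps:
k(o, L) = L**2/2 (k(o, L) = (L*L)/2 = L**2/2)
(203336 - 313123) + k(-479, -9) = (203336 - 313123) + (1/2)*(-9)**2 = -109787 + (1/2)*81 = -109787 + 81/2 = -219493/2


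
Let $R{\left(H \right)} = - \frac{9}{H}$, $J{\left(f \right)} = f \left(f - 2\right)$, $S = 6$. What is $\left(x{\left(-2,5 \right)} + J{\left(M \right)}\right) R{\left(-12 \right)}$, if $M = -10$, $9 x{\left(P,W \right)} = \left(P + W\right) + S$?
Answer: $\frac{363}{4} \approx 90.75$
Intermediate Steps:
$x{\left(P,W \right)} = \frac{2}{3} + \frac{P}{9} + \frac{W}{9}$ ($x{\left(P,W \right)} = \frac{\left(P + W\right) + 6}{9} = \frac{6 + P + W}{9} = \frac{2}{3} + \frac{P}{9} + \frac{W}{9}$)
$J{\left(f \right)} = f \left(-2 + f\right)$
$\left(x{\left(-2,5 \right)} + J{\left(M \right)}\right) R{\left(-12 \right)} = \left(\left(\frac{2}{3} + \frac{1}{9} \left(-2\right) + \frac{1}{9} \cdot 5\right) - 10 \left(-2 - 10\right)\right) \left(- \frac{9}{-12}\right) = \left(\left(\frac{2}{3} - \frac{2}{9} + \frac{5}{9}\right) - -120\right) \left(\left(-9\right) \left(- \frac{1}{12}\right)\right) = \left(1 + 120\right) \frac{3}{4} = 121 \cdot \frac{3}{4} = \frac{363}{4}$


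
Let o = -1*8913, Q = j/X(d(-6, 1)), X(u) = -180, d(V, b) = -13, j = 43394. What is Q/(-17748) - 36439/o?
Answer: 19466042947/4745637720 ≈ 4.1019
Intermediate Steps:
Q = -21697/90 (Q = 43394/(-180) = 43394*(-1/180) = -21697/90 ≈ -241.08)
o = -8913
Q/(-17748) - 36439/o = -21697/90/(-17748) - 36439/(-8913) = -21697/90*(-1/17748) - 36439*(-1/8913) = 21697/1597320 + 36439/8913 = 19466042947/4745637720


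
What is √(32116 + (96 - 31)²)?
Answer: √36341 ≈ 190.63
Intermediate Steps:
√(32116 + (96 - 31)²) = √(32116 + 65²) = √(32116 + 4225) = √36341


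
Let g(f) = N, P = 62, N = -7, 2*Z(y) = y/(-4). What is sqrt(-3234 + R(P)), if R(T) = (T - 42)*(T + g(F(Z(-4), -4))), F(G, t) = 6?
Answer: I*sqrt(2134) ≈ 46.195*I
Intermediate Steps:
Z(y) = -y/8 (Z(y) = (y/(-4))/2 = (y*(-1/4))/2 = (-y/4)/2 = -y/8)
g(f) = -7
R(T) = (-42 + T)*(-7 + T) (R(T) = (T - 42)*(T - 7) = (-42 + T)*(-7 + T))
sqrt(-3234 + R(P)) = sqrt(-3234 + (294 + 62**2 - 49*62)) = sqrt(-3234 + (294 + 3844 - 3038)) = sqrt(-3234 + 1100) = sqrt(-2134) = I*sqrt(2134)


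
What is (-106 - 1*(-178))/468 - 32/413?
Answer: 410/5369 ≈ 0.076364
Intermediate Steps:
(-106 - 1*(-178))/468 - 32/413 = (-106 + 178)*(1/468) - 32*1/413 = 72*(1/468) - 32/413 = 2/13 - 32/413 = 410/5369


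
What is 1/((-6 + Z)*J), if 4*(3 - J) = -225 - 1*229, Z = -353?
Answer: -2/83647 ≈ -2.3910e-5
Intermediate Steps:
J = 233/2 (J = 3 - (-225 - 1*229)/4 = 3 - (-225 - 229)/4 = 3 - 1/4*(-454) = 3 + 227/2 = 233/2 ≈ 116.50)
1/((-6 + Z)*J) = 1/((-6 - 353)*(233/2)) = (2/233)/(-359) = -1/359*2/233 = -2/83647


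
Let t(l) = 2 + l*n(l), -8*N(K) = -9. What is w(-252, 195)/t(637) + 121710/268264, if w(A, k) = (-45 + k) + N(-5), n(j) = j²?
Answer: 10486338381149/23113166167240 ≈ 0.45370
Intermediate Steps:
N(K) = 9/8 (N(K) = -⅛*(-9) = 9/8)
t(l) = 2 + l³ (t(l) = 2 + l*l² = 2 + l³)
w(A, k) = -351/8 + k (w(A, k) = (-45 + k) + 9/8 = -351/8 + k)
w(-252, 195)/t(637) + 121710/268264 = (-351/8 + 195)/(2 + 637³) + 121710/268264 = 1209/(8*(2 + 258474853)) + 121710*(1/268264) = (1209/8)/258474855 + 60855/134132 = (1209/8)*(1/258474855) + 60855/134132 = 403/689266280 + 60855/134132 = 10486338381149/23113166167240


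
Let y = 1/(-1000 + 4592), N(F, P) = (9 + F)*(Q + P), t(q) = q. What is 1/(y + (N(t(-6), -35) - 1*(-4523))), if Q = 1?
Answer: 3592/15880233 ≈ 0.00022619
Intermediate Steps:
N(F, P) = (1 + P)*(9 + F) (N(F, P) = (9 + F)*(1 + P) = (1 + P)*(9 + F))
y = 1/3592 ≈ 0.00027840
1/(y + (N(t(-6), -35) - 1*(-4523))) = 1/(1/3592 + ((9 - 6 + 9*(-35) - 6*(-35)) - 1*(-4523))) = 1/(1/3592 + ((9 - 6 - 315 + 210) + 4523)) = 1/(1/3592 + (-102 + 4523)) = 1/(1/3592 + 4421) = 1/(15880233/3592) = 3592/15880233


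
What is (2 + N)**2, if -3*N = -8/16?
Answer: 169/36 ≈ 4.6944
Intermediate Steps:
N = 1/6 (N = -(-8)/(3*16) = -1/3*(-1/2) = 1/6 ≈ 0.16667)
(2 + N)**2 = (2 + 1/6)**2 = (13/6)**2 = 169/36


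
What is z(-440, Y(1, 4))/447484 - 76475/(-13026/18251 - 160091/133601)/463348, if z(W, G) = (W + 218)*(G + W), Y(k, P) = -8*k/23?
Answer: 1694045864458363919089/5558209718883645112028 ≈ 0.30478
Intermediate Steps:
Y(k, P) = -8*k/23 (Y(k, P) = -8*k*(1/23) = -8*k/23)
z(W, G) = (218 + W)*(G + W)
z(-440, Y(1, 4))/447484 - 76475/(-13026/18251 - 160091/133601)/463348 = ((-440)**2 + 218*(-8/23*1) + 218*(-440) - 8/23*1*(-440))/447484 - 76475/(-13026/18251 - 160091/133601)/463348 = (193600 + 218*(-8/23) - 95920 - 8/23*(-440))*(1/447484) - 76475/(-13026*1/18251 - 160091*1/133601)*(1/463348) = (193600 - 1744/23 - 95920 + 3520/23)*(1/447484) - 76475/(-13026/18251 - 160091/133601)*(1/463348) = (2248416/23)*(1/447484) - 76475/(-4662107467/2438351851)*(1/463348) = 562104/2573033 - 76475*(-2438351851/4662107467)*(1/463348) = 562104/2573033 + (186472957805225/4662107467)*(1/463348) = 562104/2573033 + 186472957805225/2160178170619516 = 1694045864458363919089/5558209718883645112028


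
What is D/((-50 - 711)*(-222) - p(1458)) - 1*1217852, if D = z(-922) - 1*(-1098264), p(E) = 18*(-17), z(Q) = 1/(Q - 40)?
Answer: -198285436184785/162816576 ≈ -1.2178e+6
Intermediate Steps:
z(Q) = 1/(-40 + Q)
p(E) = -306
D = 1056529967/962 (D = 1/(-40 - 922) - 1*(-1098264) = 1/(-962) + 1098264 = -1/962 + 1098264 = 1056529967/962 ≈ 1.0983e+6)
D/((-50 - 711)*(-222) - p(1458)) - 1*1217852 = 1056529967/(962*((-50 - 711)*(-222) - 1*(-306))) - 1*1217852 = 1056529967/(962*(-761*(-222) + 306)) - 1217852 = 1056529967/(962*(168942 + 306)) - 1217852 = (1056529967/962)/169248 - 1217852 = (1056529967/962)*(1/169248) - 1217852 = 1056529967/162816576 - 1217852 = -198285436184785/162816576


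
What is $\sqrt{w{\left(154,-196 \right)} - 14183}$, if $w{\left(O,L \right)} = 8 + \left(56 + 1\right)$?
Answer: $i \sqrt{14118} \approx 118.82 i$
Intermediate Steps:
$w{\left(O,L \right)} = 65$ ($w{\left(O,L \right)} = 8 + 57 = 65$)
$\sqrt{w{\left(154,-196 \right)} - 14183} = \sqrt{65 - 14183} = \sqrt{-14118} = i \sqrt{14118}$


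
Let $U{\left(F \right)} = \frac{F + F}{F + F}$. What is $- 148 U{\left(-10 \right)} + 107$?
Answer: $-41$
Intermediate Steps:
$U{\left(F \right)} = 1$ ($U{\left(F \right)} = \frac{2 F}{2 F} = 2 F \frac{1}{2 F} = 1$)
$- 148 U{\left(-10 \right)} + 107 = \left(-148\right) 1 + 107 = -148 + 107 = -41$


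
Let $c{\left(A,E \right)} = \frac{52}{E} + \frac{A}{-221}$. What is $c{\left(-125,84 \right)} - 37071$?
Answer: $- \frac{172041013}{4641} \approx -37070.0$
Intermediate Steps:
$c{\left(A,E \right)} = \frac{52}{E} - \frac{A}{221}$ ($c{\left(A,E \right)} = \frac{52}{E} + A \left(- \frac{1}{221}\right) = \frac{52}{E} - \frac{A}{221}$)
$c{\left(-125,84 \right)} - 37071 = \left(\frac{52}{84} - - \frac{125}{221}\right) - 37071 = \left(52 \cdot \frac{1}{84} + \frac{125}{221}\right) - 37071 = \left(\frac{13}{21} + \frac{125}{221}\right) - 37071 = \frac{5498}{4641} - 37071 = - \frac{172041013}{4641}$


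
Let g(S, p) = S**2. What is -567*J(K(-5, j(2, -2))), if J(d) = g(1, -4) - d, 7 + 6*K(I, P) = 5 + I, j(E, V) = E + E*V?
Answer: -2457/2 ≈ -1228.5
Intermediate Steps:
K(I, P) = -1/3 + I/6 (K(I, P) = -7/6 + (5 + I)/6 = -7/6 + (5/6 + I/6) = -1/3 + I/6)
J(d) = 1 - d (J(d) = 1**2 - d = 1 - d)
-567*J(K(-5, j(2, -2))) = -567*(1 - (-1/3 + (1/6)*(-5))) = -567*(1 - (-1/3 - 5/6)) = -567*(1 - 1*(-7/6)) = -567*(1 + 7/6) = -567*13/6 = -2457/2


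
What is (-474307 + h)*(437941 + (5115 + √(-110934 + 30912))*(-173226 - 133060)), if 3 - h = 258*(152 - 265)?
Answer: 697200584547350 + 136343212900*I*√80022 ≈ 6.972e+14 + 3.8569e+13*I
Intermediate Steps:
h = 29157 (h = 3 - 258*(152 - 265) = 3 - 258*(-113) = 3 - 1*(-29154) = 3 + 29154 = 29157)
(-474307 + h)*(437941 + (5115 + √(-110934 + 30912))*(-173226 - 133060)) = (-474307 + 29157)*(437941 + (5115 + √(-110934 + 30912))*(-173226 - 133060)) = -445150*(437941 + (5115 + √(-80022))*(-306286)) = -445150*(437941 + (5115 + I*√80022)*(-306286)) = -445150*(437941 + (-1566652890 - 306286*I*√80022)) = -445150*(-1566214949 - 306286*I*√80022) = 697200584547350 + 136343212900*I*√80022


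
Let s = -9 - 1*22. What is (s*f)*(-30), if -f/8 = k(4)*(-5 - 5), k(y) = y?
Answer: 297600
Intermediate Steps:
s = -31 (s = -9 - 22 = -31)
f = 320 (f = -32*(-5 - 5) = -32*(-10) = -8*(-40) = 320)
(s*f)*(-30) = -31*320*(-30) = -9920*(-30) = 297600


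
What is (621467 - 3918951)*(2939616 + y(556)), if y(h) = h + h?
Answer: -9697003528352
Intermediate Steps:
y(h) = 2*h
(621467 - 3918951)*(2939616 + y(556)) = (621467 - 3918951)*(2939616 + 2*556) = -3297484*(2939616 + 1112) = -3297484*2940728 = -9697003528352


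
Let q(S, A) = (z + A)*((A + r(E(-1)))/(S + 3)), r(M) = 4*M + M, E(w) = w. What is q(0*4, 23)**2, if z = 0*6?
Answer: 19044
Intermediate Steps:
r(M) = 5*M
z = 0
q(S, A) = A*(-5 + A)/(3 + S) (q(S, A) = (0 + A)*((A + 5*(-1))/(S + 3)) = A*((A - 5)/(3 + S)) = A*((-5 + A)/(3 + S)) = A*(-5 + A)/(3 + S))
q(0*4, 23)**2 = (23*(-5 + 23)/(3 + 0*4))**2 = (23*18/(3 + 0))**2 = (23*18/3)**2 = (23*(1/3)*18)**2 = 138**2 = 19044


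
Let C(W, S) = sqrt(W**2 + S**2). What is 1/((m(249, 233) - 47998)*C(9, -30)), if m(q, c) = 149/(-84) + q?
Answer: -28*sqrt(109)/437206085 ≈ -6.6863e-7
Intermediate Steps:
m(q, c) = -149/84 + q (m(q, c) = 149*(-1/84) + q = -149/84 + q)
C(W, S) = sqrt(S**2 + W**2)
1/((m(249, 233) - 47998)*C(9, -30)) = 1/(((-149/84 + 249) - 47998)*(sqrt((-30)**2 + 9**2))) = 1/((20767/84 - 47998)*(sqrt(900 + 81))) = 1/((-4011065/84)*(sqrt(981))) = -84*sqrt(109)/327/4011065 = -28*sqrt(109)/437206085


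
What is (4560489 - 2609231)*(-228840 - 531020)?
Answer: -1482682903880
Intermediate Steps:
(4560489 - 2609231)*(-228840 - 531020) = 1951258*(-759860) = -1482682903880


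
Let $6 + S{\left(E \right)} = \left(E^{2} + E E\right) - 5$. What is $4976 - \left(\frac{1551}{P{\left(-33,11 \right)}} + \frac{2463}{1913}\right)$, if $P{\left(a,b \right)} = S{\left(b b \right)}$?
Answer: $\frac{8441156464}{1696831} \approx 4974.7$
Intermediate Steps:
$S{\left(E \right)} = -11 + 2 E^{2}$ ($S{\left(E \right)} = -6 - \left(5 - E^{2} - E E\right) = -6 + \left(\left(E^{2} + E^{2}\right) - 5\right) = -6 + \left(2 E^{2} - 5\right) = -6 + \left(-5 + 2 E^{2}\right) = -11 + 2 E^{2}$)
$P{\left(a,b \right)} = -11 + 2 b^{4}$ ($P{\left(a,b \right)} = -11 + 2 \left(b b\right)^{2} = -11 + 2 \left(b^{2}\right)^{2} = -11 + 2 b^{4}$)
$4976 - \left(\frac{1551}{P{\left(-33,11 \right)}} + \frac{2463}{1913}\right) = 4976 - \left(\frac{1551}{-11 + 2 \cdot 11^{4}} + \frac{2463}{1913}\right) = 4976 - \left(\frac{1551}{-11 + 2 \cdot 14641} + 2463 \cdot \frac{1}{1913}\right) = 4976 - \left(\frac{1551}{-11 + 29282} + \frac{2463}{1913}\right) = 4976 - \left(\frac{1551}{29271} + \frac{2463}{1913}\right) = 4976 - \left(1551 \cdot \frac{1}{29271} + \frac{2463}{1913}\right) = 4976 - \left(\frac{47}{887} + \frac{2463}{1913}\right) = 4976 - \frac{2274592}{1696831} = \frac{8441156464}{1696831}$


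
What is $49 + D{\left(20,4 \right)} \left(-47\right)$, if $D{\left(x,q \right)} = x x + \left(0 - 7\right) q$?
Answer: $-17435$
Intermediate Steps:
$D{\left(x,q \right)} = x^{2} - 7 q$ ($D{\left(x,q \right)} = x^{2} + \left(0 - 7\right) q = x^{2} - 7 q$)
$49 + D{\left(20,4 \right)} \left(-47\right) = 49 + \left(20^{2} - 28\right) \left(-47\right) = 49 + \left(400 - 28\right) \left(-47\right) = 49 + 372 \left(-47\right) = 49 - 17484 = -17435$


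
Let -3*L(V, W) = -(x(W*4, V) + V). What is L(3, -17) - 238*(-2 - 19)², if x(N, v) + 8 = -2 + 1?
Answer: -104960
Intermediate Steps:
x(N, v) = -9 (x(N, v) = -8 + (-2 + 1) = -8 - 1 = -9)
L(V, W) = -3 + V/3 (L(V, W) = -(-1)*(-9 + V)/3 = -(9 - V)/3 = -3 + V/3)
L(3, -17) - 238*(-2 - 19)² = (-3 + (⅓)*3) - 238*(-2 - 19)² = (-3 + 1) - 238*(-21)² = -2 - 238*441 = -2 - 104958 = -104960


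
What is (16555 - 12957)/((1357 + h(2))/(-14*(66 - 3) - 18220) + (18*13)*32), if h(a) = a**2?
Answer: 68728996/143034415 ≈ 0.48051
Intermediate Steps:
(16555 - 12957)/((1357 + h(2))/(-14*(66 - 3) - 18220) + (18*13)*32) = (16555 - 12957)/((1357 + 2**2)/(-14*(66 - 3) - 18220) + (18*13)*32) = 3598/((1357 + 4)/(-14*63 - 18220) + 234*32) = 3598/(1361/(-882 - 18220) + 7488) = 3598/(1361/(-19102) + 7488) = 3598/(1361*(-1/19102) + 7488) = 3598/(-1361/19102 + 7488) = 3598/(143034415/19102) = 3598*(19102/143034415) = 68728996/143034415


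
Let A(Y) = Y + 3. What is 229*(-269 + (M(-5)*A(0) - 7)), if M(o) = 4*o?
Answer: -76944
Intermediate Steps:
A(Y) = 3 + Y
229*(-269 + (M(-5)*A(0) - 7)) = 229*(-269 + ((4*(-5))*(3 + 0) - 7)) = 229*(-269 + (-20*3 - 7)) = 229*(-269 + (-60 - 7)) = 229*(-269 - 67) = 229*(-336) = -76944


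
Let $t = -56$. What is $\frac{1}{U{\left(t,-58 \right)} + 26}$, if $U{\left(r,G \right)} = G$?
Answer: $- \frac{1}{32} \approx -0.03125$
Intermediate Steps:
$\frac{1}{U{\left(t,-58 \right)} + 26} = \frac{1}{-58 + 26} = \frac{1}{-32} = - \frac{1}{32}$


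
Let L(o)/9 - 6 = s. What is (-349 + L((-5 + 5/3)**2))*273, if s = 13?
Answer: -48594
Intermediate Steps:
L(o) = 171 (L(o) = 54 + 9*13 = 54 + 117 = 171)
(-349 + L((-5 + 5/3)**2))*273 = (-349 + 171)*273 = -178*273 = -48594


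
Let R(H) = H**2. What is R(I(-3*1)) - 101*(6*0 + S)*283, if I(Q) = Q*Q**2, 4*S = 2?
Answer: -27125/2 ≈ -13563.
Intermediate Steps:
S = 1/2 (S = (1/4)*2 = 1/2 ≈ 0.50000)
I(Q) = Q**3
R(I(-3*1)) - 101*(6*0 + S)*283 = ((-3*1)**3)**2 - 101*(6*0 + 1/2)*283 = ((-3)**3)**2 - 101*(0 + 1/2)*283 = (-27)**2 - 101*1/2*283 = 729 - 101/2*283 = 729 - 28583/2 = -27125/2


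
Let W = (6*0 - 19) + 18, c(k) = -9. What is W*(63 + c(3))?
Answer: -54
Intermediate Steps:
W = -1 (W = (0 - 19) + 18 = -19 + 18 = -1)
W*(63 + c(3)) = -(63 - 9) = -1*54 = -54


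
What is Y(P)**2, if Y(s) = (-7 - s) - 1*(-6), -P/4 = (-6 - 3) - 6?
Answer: 3721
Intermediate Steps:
P = 60 (P = -4*((-6 - 3) - 6) = -4*(-9 - 6) = -4*(-15) = 60)
Y(s) = -1 - s (Y(s) = (-7 - s) + 6 = -1 - s)
Y(P)**2 = (-1 - 1*60)**2 = (-1 - 60)**2 = (-61)**2 = 3721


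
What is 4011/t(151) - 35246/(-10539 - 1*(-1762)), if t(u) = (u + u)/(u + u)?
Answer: 35239793/8777 ≈ 4015.0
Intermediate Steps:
t(u) = 1 (t(u) = (2*u)/((2*u)) = (2*u)*(1/(2*u)) = 1)
4011/t(151) - 35246/(-10539 - 1*(-1762)) = 4011/1 - 35246/(-10539 - 1*(-1762)) = 4011*1 - 35246/(-10539 + 1762) = 4011 - 35246/(-8777) = 4011 - 35246*(-1/8777) = 4011 + 35246/8777 = 35239793/8777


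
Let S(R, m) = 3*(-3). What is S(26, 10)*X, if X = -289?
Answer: 2601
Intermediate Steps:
S(R, m) = -9
S(26, 10)*X = -9*(-289) = 2601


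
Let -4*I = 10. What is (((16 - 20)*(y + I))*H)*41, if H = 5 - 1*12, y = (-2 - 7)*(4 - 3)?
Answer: -13202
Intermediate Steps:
y = -9 (y = -9*1 = -9)
I = -5/2 (I = -¼*10 = -5/2 ≈ -2.5000)
H = -7 (H = 5 - 12 = -7)
(((16 - 20)*(y + I))*H)*41 = (((16 - 20)*(-9 - 5/2))*(-7))*41 = (-4*(-23/2)*(-7))*41 = (46*(-7))*41 = -322*41 = -13202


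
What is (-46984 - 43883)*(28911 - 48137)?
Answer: 1747008942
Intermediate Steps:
(-46984 - 43883)*(28911 - 48137) = -90867*(-19226) = 1747008942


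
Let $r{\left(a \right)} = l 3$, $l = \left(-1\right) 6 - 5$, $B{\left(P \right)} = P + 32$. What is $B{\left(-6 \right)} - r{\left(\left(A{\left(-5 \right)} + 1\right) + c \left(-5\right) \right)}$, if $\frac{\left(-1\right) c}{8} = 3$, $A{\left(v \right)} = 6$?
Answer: $59$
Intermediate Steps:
$B{\left(P \right)} = 32 + P$
$c = -24$ ($c = \left(-8\right) 3 = -24$)
$l = -11$ ($l = -6 - 5 = -11$)
$r{\left(a \right)} = -33$ ($r{\left(a \right)} = \left(-11\right) 3 = -33$)
$B{\left(-6 \right)} - r{\left(\left(A{\left(-5 \right)} + 1\right) + c \left(-5\right) \right)} = \left(32 - 6\right) - -33 = 26 + 33 = 59$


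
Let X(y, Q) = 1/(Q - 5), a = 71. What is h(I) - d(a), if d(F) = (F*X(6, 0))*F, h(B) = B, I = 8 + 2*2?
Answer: 5101/5 ≈ 1020.2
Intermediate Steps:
I = 12 (I = 8 + 4 = 12)
X(y, Q) = 1/(-5 + Q)
d(F) = -F²/5 (d(F) = (F/(-5 + 0))*F = (F/(-5))*F = (F*(-⅕))*F = (-F/5)*F = -F²/5)
h(I) - d(a) = 12 - (-1)*71²/5 = 12 - (-1)*5041/5 = 12 - 1*(-5041/5) = 12 + 5041/5 = 5101/5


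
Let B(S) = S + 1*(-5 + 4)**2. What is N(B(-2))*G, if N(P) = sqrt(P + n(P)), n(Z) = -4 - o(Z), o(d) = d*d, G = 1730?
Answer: 1730*I*sqrt(6) ≈ 4237.6*I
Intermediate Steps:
o(d) = d**2
n(Z) = -4 - Z**2
B(S) = 1 + S (B(S) = S + 1*(-1)**2 = S + 1*1 = S + 1 = 1 + S)
N(P) = sqrt(-4 + P - P**2) (N(P) = sqrt(P + (-4 - P**2)) = sqrt(-4 + P - P**2))
N(B(-2))*G = sqrt(-4 + (1 - 2) - (1 - 2)**2)*1730 = sqrt(-4 - 1 - 1*(-1)**2)*1730 = sqrt(-4 - 1 - 1*1)*1730 = sqrt(-4 - 1 - 1)*1730 = sqrt(-6)*1730 = (I*sqrt(6))*1730 = 1730*I*sqrt(6)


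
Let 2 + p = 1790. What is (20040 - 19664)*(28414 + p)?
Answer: 11355952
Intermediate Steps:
p = 1788 (p = -2 + 1790 = 1788)
(20040 - 19664)*(28414 + p) = (20040 - 19664)*(28414 + 1788) = 376*30202 = 11355952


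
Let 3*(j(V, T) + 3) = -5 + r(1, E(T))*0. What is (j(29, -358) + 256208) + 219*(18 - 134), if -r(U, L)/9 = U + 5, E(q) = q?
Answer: 692398/3 ≈ 2.3080e+5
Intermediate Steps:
r(U, L) = -45 - 9*U (r(U, L) = -9*(U + 5) = -9*(5 + U) = -45 - 9*U)
j(V, T) = -14/3 (j(V, T) = -3 + (-5 + (-45 - 9*1)*0)/3 = -3 + (-5 + (-45 - 9)*0)/3 = -3 + (-5 - 54*0)/3 = -3 + (-5 + 0)/3 = -3 + (⅓)*(-5) = -3 - 5/3 = -14/3)
(j(29, -358) + 256208) + 219*(18 - 134) = (-14/3 + 256208) + 219*(18 - 134) = 768610/3 + 219*(-116) = 768610/3 - 25404 = 692398/3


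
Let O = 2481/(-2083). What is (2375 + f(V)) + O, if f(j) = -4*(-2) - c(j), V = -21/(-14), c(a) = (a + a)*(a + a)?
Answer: 4942561/2083 ≈ 2372.8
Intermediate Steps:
O = -2481/2083 (O = 2481*(-1/2083) = -2481/2083 ≈ -1.1911)
c(a) = 4*a² (c(a) = (2*a)*(2*a) = 4*a²)
V = 3/2 (V = -21*(-1/14) = 3/2 ≈ 1.5000)
f(j) = 8 - 4*j² (f(j) = -4*(-2) - 4*j² = 8 - 4*j²)
(2375 + f(V)) + O = (2375 + (8 - 4*(3/2)²)) - 2481/2083 = (2375 + (8 - 4*9/4)) - 2481/2083 = (2375 + (8 - 9)) - 2481/2083 = (2375 - 1) - 2481/2083 = 2374 - 2481/2083 = 4942561/2083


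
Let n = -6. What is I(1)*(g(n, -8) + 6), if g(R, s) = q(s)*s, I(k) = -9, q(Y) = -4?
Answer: -342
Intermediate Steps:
g(R, s) = -4*s
I(1)*(g(n, -8) + 6) = -9*(-4*(-8) + 6) = -9*(32 + 6) = -9*38 = -342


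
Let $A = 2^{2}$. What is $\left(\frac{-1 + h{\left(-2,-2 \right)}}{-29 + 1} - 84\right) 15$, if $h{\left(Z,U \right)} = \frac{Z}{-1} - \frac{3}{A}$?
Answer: $- \frac{141135}{112} \approx -1260.1$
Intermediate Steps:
$A = 4$
$h{\left(Z,U \right)} = - \frac{3}{4} - Z$ ($h{\left(Z,U \right)} = \frac{Z}{-1} - \frac{3}{4} = Z \left(-1\right) - \frac{3}{4} = - Z - \frac{3}{4} = - \frac{3}{4} - Z$)
$\left(\frac{-1 + h{\left(-2,-2 \right)}}{-29 + 1} - 84\right) 15 = \left(\frac{-1 - - \frac{5}{4}}{-29 + 1} - 84\right) 15 = \left(\frac{-1 + \left(- \frac{3}{4} + 2\right)}{-28} - 84\right) 15 = \left(\left(-1 + \frac{5}{4}\right) \left(- \frac{1}{28}\right) - 84\right) 15 = \left(\frac{1}{4} \left(- \frac{1}{28}\right) - 84\right) 15 = \left(- \frac{1}{112} - 84\right) 15 = \left(- \frac{9409}{112}\right) 15 = - \frac{141135}{112}$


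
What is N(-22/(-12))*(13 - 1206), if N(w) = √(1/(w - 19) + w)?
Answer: -1193*√677946/618 ≈ -1589.5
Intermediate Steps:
N(w) = √(w + 1/(-19 + w)) (N(w) = √(1/(-19 + w) + w) = √(w + 1/(-19 + w)))
N(-22/(-12))*(13 - 1206) = √((1 + (-22/(-12))*(-19 - 22/(-12)))/(-19 - 22/(-12)))*(13 - 1206) = √((1 + (-22*(-1/12))*(-19 - 22*(-1/12)))/(-19 - 22*(-1/12)))*(-1193) = √((1 + 11*(-19 + 11/6)/6)/(-19 + 11/6))*(-1193) = √((1 + (11/6)*(-103/6))/(-103/6))*(-1193) = √(-6*(1 - 1133/36)/103)*(-1193) = √(-6/103*(-1097/36))*(-1193) = √(1097/618)*(-1193) = (√677946/618)*(-1193) = -1193*√677946/618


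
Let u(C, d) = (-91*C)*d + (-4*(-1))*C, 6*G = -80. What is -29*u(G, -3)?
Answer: 321320/3 ≈ 1.0711e+5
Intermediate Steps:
G = -40/3 (G = (⅙)*(-80) = -40/3 ≈ -13.333)
u(C, d) = 4*C - 91*C*d (u(C, d) = -91*C*d + 4*C = 4*C - 91*C*d)
-29*u(G, -3) = -(-1160)*(4 - 91*(-3))/3 = -(-1160)*(4 + 273)/3 = -(-1160)*277/3 = -29*(-11080/3) = 321320/3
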